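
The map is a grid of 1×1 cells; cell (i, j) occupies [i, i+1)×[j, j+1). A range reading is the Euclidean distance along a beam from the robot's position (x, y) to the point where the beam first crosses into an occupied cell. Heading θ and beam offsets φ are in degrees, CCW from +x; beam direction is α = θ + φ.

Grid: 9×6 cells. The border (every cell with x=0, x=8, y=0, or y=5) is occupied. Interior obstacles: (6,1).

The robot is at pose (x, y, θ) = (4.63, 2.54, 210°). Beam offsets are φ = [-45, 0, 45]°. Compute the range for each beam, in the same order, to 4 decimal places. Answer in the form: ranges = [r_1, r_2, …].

ranges = [3.7581, 3.0800, 1.5943]

beam 1: φ=-45°, α=165°
  d=(-0.9659,0.2588)  start (4,2)  tX=0.6522 tY=1.7773  stride 1/|dx|=1.0353 1/|dy|=3.8637
    cross x-line → (3,2), t=0.6522
    cross x-line → (2,2), t=1.6875
    cross y-line → (2,3), t=1.7773
    cross x-line → (1,3), t=2.7228
    cross x-line → (0,3), t=3.7581 (wall)
  → r_1 = 3.7581
beam 2: φ=0°, α=210°
  d=(-0.8660,-0.5000)  start (4,2)  tX=0.7275 tY=1.0800  stride 1/|dx|=1.1547 1/|dy|=2.0000
    cross x-line → (3,2), t=0.7275
    cross y-line → (3,1), t=1.0800
    cross x-line → (2,1), t=1.8822
    cross x-line → (1,1), t=3.0369
    cross y-line → (1,0), t=3.0800 (wall)
  → r_2 = 3.0800
beam 3: φ=45°, α=255°
  d=(-0.2588,-0.9659)  start (4,2)  tX=2.4341 tY=0.5590  stride 1/|dx|=3.8637 1/|dy|=1.0353
    cross y-line → (4,1), t=0.5590
    cross y-line → (4,0), t=1.5943 (wall)
  → r_3 = 1.5943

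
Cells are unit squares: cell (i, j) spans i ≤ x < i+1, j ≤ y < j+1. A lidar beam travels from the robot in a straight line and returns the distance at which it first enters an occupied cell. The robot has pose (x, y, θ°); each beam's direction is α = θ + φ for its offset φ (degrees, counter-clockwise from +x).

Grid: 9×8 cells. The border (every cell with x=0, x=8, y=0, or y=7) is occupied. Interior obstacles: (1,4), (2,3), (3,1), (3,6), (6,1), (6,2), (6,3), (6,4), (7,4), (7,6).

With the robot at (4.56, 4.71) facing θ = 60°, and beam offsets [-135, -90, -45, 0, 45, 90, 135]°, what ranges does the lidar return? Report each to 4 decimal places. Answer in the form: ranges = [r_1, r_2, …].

ranges = [3.8409, 1.6628, 3.5614, 2.6443, 2.1637, 4.1107, 2.6503]

beam 1: φ=-135°, α=285°
  direction (0.2588, -0.9659); cell (4,4); t to first gridline: x 1.7000, y 0.7350 (then +3.8637 / +1.0353)
    (4,3) via y @ 0.7350
    (5,3) via x @ 1.7000
    (5,2) via y @ 1.7703
    (5,1) via y @ 2.8056
    (5,0) via y @ 3.8409  # hit
  → r_1 = 3.8409
beam 2: φ=-90°, α=330°
  direction (0.8660, -0.5000); cell (4,4); t to first gridline: x 0.5081, y 1.4200 (then +1.1547 / +2.0000)
    (5,4) via x @ 0.5081
    (5,3) via y @ 1.4200
    (6,3) via x @ 1.6628  # hit
  → r_2 = 1.6628
beam 3: φ=-45°, α=15°
  direction (0.9659, 0.2588); cell (4,4); t to first gridline: x 0.4555, y 1.1205 (then +1.0353 / +3.8637)
    (5,4) via x @ 0.4555
    (5,5) via y @ 1.1205
    (6,5) via x @ 1.4908
    (7,5) via x @ 2.5261
    (8,5) via x @ 3.5614  # hit
  → r_3 = 3.5614
beam 4: φ=0°, α=60°
  direction (0.5000, 0.8660); cell (4,4); t to first gridline: x 0.8800, y 0.3349 (then +2.0000 / +1.1547)
    (4,5) via y @ 0.3349
    (5,5) via x @ 0.8800
    (5,6) via y @ 1.4896
    (5,7) via y @ 2.6443  # hit
  → r_4 = 2.6443
beam 5: φ=45°, α=105°
  direction (-0.2588, 0.9659); cell (4,4); t to first gridline: x 2.1637, y 0.3002 (then +3.8637 / +1.0353)
    (4,5) via y @ 0.3002
    (4,6) via y @ 1.3355
    (3,6) via x @ 2.1637  # hit
  → r_5 = 2.1637
beam 6: φ=90°, α=150°
  direction (-0.8660, 0.5000); cell (4,4); t to first gridline: x 0.6466, y 0.5800 (then +1.1547 / +2.0000)
    (4,5) via y @ 0.5800
    (3,5) via x @ 0.6466
    (2,5) via x @ 1.8013
    (2,6) via y @ 2.5800
    (1,6) via x @ 2.9560
    (0,6) via x @ 4.1107  # hit
  → r_6 = 4.1107
beam 7: φ=135°, α=195°
  direction (-0.9659, -0.2588); cell (4,4); t to first gridline: x 0.5798, y 2.7432 (then +1.0353 / +3.8637)
    (3,4) via x @ 0.5798
    (2,4) via x @ 1.6150
    (1,4) via x @ 2.6503  # hit
  → r_7 = 2.6503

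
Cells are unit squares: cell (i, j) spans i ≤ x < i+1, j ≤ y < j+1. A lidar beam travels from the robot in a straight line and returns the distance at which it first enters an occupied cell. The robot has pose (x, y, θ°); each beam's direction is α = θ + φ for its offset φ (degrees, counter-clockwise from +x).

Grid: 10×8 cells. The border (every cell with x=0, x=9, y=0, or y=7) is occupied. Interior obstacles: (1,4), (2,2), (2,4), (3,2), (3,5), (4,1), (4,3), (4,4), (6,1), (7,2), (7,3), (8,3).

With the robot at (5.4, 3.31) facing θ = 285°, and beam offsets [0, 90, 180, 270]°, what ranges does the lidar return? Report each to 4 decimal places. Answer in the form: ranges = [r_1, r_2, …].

beam 1: φ=0°, α=285°
  d=(0.2588,-0.9659)  start (5,3)  tX=2.3182 tY=0.3209  stride 1/|dx|=3.8637 1/|dy|=1.0353
    cross y-line → (5,2), t=0.3209
    cross y-line → (5,1), t=1.3562
    cross x-line → (6,1), t=2.3182 (wall)
  → r_1 = 2.3182
beam 2: φ=90°, α=15°
  d=(0.9659,0.2588)  start (5,3)  tX=0.6212 tY=2.6660  stride 1/|dx|=1.0353 1/|dy|=3.8637
    cross x-line → (6,3), t=0.6212
    cross x-line → (7,3), t=1.6564 (wall)
  → r_2 = 1.6564
beam 3: φ=180°, α=105°
  d=(-0.2588,0.9659)  start (5,3)  tX=1.5455 tY=0.7143  stride 1/|dx|=3.8637 1/|dy|=1.0353
    cross y-line → (5,4), t=0.7143
    cross x-line → (4,4), t=1.5455 (wall)
  → r_3 = 1.5455
beam 4: φ=270°, α=195°
  d=(-0.9659,-0.2588)  start (5,3)  tX=0.4141 tY=1.1977  stride 1/|dx|=1.0353 1/|dy|=3.8637
    cross x-line → (4,3), t=0.4141 (wall)
  → r_4 = 0.4141

ranges = [2.3182, 1.6564, 1.5455, 0.4141]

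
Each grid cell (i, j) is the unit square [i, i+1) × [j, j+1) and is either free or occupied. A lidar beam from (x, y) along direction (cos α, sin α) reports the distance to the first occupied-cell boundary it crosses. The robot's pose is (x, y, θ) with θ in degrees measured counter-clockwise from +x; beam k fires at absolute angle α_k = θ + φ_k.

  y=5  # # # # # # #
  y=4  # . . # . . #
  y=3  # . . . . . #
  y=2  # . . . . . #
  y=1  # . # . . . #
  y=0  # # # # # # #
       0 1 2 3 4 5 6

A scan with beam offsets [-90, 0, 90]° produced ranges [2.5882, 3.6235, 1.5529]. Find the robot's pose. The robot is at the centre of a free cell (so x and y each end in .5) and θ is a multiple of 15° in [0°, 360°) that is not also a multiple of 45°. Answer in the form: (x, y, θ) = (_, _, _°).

The pose lattice has 18·16 = 288 candidates. Test each by forward raycasting.
  (5.5, 3.5, 300°): beam 1 = 3.0000 ≠ 2.5882 ✗
  (5.5, 2.5, 300°): beam 1 = 2.8868 ≠ 2.5882 ✗
  (2.5, 4.5, 285°): beam 1 = 1.5529 ≠ 2.5882 ✗
  (5.5, 4.5, 345°): beam 1 = 3.6235 ≠ 2.5882 ✗
  (3.5, 3.5, 255°): beam 2 = 1.9319 ≠ 3.6235 ✗
  …
  (4.5, 2.5, 165°): r_1=2.5882, r_2=3.6235, r_3=1.5529 — all match ✓
Unique over the lattice → pose = (4.5, 2.5, 165°).

(x, y, θ) = (4.5, 2.5, 165°)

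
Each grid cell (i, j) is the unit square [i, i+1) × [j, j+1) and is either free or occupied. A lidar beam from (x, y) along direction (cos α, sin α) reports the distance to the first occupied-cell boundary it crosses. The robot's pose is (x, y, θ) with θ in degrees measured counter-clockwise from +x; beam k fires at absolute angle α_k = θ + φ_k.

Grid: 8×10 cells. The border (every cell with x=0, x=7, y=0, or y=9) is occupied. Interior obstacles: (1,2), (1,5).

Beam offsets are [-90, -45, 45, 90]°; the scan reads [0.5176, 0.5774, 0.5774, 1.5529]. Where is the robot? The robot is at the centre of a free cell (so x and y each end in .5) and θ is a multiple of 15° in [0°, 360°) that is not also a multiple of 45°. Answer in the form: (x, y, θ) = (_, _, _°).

Enumerate (i+0.5, j+0.5, θ) over the 46 free cells and 16 admissible headings. For each, cast all 4 beams and compare to the given ranges.
  (4.5, 4.5, 60°): beam 1 = 2.8868 ≠ 0.5176 ✗
  (4.5, 6.5, 60°): beam 1 = 2.8868 ≠ 0.5176 ✗
  (5.5, 8.5, 150°): beam 1 = 0.5774 ≠ 0.5176 ✗
  (6.5, 5.5, 255°): beam 1 = 5.6940 ≠ 0.5176 ✗
  …
  (1.5, 4.5, 165°): r_1=0.5176, r_2=0.5774, r_3=0.5774, r_4=1.5529 — all match ✓
Only this pose fits every beam.

(x, y, θ) = (1.5, 4.5, 165°)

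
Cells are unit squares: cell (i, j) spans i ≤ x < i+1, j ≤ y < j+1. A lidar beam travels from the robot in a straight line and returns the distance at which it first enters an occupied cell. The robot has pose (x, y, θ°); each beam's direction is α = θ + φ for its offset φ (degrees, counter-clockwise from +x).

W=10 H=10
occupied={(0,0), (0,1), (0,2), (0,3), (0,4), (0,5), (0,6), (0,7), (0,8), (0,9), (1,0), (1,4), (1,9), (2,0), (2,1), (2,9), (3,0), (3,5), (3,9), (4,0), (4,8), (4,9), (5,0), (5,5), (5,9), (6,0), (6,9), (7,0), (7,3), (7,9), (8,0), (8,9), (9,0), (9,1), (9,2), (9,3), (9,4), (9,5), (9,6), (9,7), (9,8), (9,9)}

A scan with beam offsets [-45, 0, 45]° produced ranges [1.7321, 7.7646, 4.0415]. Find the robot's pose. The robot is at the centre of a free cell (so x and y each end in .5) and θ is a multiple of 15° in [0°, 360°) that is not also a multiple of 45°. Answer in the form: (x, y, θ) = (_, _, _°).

(x, y, θ) = (1.5, 3.5, 345°)

Candidates: 58 free-cell centres × 16 headings = 928 poses. Raycast each; keep the one whose scan matches to 4 dp.
  (8.5, 8.5, 285°): beam 1 = 8.6603 ≠ 1.7321 ✗
  (7.5, 7.5, 330°): beam 1 = 5.7956 ≠ 1.7321 ✗
  (4.5, 3.5, 285°): beam 1 = 2.8868 ≠ 1.7321 ✗
  (6.5, 2.5, 105°): beam 1 = 1.0000 ≠ 1.7321 ✗
  …
  (1.5, 3.5, 345°): r_1=1.7321, r_2=7.7646, r_3=4.0415 — all match ✓
Only this pose fits every beam.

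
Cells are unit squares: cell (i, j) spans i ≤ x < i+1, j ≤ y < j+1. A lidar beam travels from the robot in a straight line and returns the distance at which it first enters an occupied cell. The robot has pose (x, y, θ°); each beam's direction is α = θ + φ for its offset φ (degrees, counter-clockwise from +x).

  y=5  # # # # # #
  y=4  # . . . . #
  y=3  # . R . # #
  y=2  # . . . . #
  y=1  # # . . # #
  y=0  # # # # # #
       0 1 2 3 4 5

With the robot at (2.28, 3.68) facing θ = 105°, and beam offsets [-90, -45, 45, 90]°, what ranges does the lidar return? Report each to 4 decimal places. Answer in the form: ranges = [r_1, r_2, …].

ranges = [2.8160, 1.5242, 1.4780, 1.3252]

beam 1: φ=-90°, α=15°
  cosα=0.9659 sinα=0.2588 | (2,3) | tMaxX 0.7454 tMaxY 1.2364 | tΔX 1.0353 tΔY 3.8637
    t=0.7454 [x] (3,3)
    t=1.2364 [y] (3,4)
    t=1.7807 [x] (4,4)
    t=2.8160 [x] (5,4) — stop
  → r_1 = 2.8160
beam 2: φ=-45°, α=60°
  cosα=0.5000 sinα=0.8660 | (2,3) | tMaxX 1.4400 tMaxY 0.3695 | tΔX 2.0000 tΔY 1.1547
    t=0.3695 [y] (2,4)
    t=1.4400 [x] (3,4)
    t=1.5242 [y] (3,5) — stop
  → r_2 = 1.5242
beam 3: φ=45°, α=150°
  cosα=-0.8660 sinα=0.5000 | (2,3) | tMaxX 0.3233 tMaxY 0.6400 | tΔX 1.1547 tΔY 2.0000
    t=0.3233 [x] (1,3)
    t=0.6400 [y] (1,4)
    t=1.4780 [x] (0,4) — stop
  → r_3 = 1.4780
beam 4: φ=90°, α=195°
  cosα=-0.9659 sinα=-0.2588 | (2,3) | tMaxX 0.2899 tMaxY 2.6273 | tΔX 1.0353 tΔY 3.8637
    t=0.2899 [x] (1,3)
    t=1.3252 [x] (0,3) — stop
  → r_4 = 1.3252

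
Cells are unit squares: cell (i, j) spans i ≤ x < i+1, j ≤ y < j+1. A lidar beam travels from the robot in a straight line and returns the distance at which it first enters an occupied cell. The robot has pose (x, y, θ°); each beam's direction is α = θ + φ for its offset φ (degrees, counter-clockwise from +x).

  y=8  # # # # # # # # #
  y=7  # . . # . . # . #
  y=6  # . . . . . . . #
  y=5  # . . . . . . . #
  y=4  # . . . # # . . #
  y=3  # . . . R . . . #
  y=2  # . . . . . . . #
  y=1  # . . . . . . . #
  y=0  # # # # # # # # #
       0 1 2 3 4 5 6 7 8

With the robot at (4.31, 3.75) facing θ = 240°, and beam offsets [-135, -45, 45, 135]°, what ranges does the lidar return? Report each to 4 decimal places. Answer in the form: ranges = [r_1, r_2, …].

ranges = [0.2588, 3.4268, 2.8470, 0.9659]

beam 1: φ=-135°, α=105°
  d=(-0.2588,0.9659)  start (4,3)  tX=1.1977 tY=0.2588  stride 1/|dx|=3.8637 1/|dy|=1.0353
    cross y-line → (4,4), t=0.2588 (wall)
  → r_1 = 0.2588
beam 2: φ=-45°, α=195°
  d=(-0.9659,-0.2588)  start (4,3)  tX=0.3209 tY=2.8978  stride 1/|dx|=1.0353 1/|dy|=3.8637
    cross x-line → (3,3), t=0.3209
    cross x-line → (2,3), t=1.3562
    cross x-line → (1,3), t=2.3915
    cross y-line → (1,2), t=2.8978
    cross x-line → (0,2), t=3.4268 (wall)
  → r_2 = 3.4268
beam 3: φ=45°, α=285°
  d=(0.2588,-0.9659)  start (4,3)  tX=2.6660 tY=0.7765  stride 1/|dx|=3.8637 1/|dy|=1.0353
    cross y-line → (4,2), t=0.7765
    cross y-line → (4,1), t=1.8117
    cross x-line → (5,1), t=2.6660
    cross y-line → (5,0), t=2.8470 (wall)
  → r_3 = 2.8470
beam 4: φ=135°, α=15°
  d=(0.9659,0.2588)  start (4,3)  tX=0.7143 tY=0.9659  stride 1/|dx|=1.0353 1/|dy|=3.8637
    cross x-line → (5,3), t=0.7143
    cross y-line → (5,4), t=0.9659 (wall)
  → r_4 = 0.9659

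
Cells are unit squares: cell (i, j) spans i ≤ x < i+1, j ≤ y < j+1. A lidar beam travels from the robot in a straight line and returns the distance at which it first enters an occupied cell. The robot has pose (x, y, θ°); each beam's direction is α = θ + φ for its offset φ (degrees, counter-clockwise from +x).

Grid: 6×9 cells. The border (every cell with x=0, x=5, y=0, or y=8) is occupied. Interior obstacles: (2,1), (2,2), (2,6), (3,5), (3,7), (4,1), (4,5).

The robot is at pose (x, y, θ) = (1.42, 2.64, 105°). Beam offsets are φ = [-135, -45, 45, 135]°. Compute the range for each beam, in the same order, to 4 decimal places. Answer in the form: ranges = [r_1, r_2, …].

beam 1: φ=-135°, α=330°
  direction (0.8660, -0.5000); cell (1,2); t to first gridline: x 0.6697, y 1.2800 (then +1.1547 / +2.0000)
    (2,2) via x @ 0.6697  # hit
  → r_1 = 0.6697
beam 2: φ=-45°, α=60°
  direction (0.5000, 0.8660); cell (1,2); t to first gridline: x 1.1600, y 0.4157 (then +2.0000 / +1.1547)
    (1,3) via y @ 0.4157
    (2,3) via x @ 1.1600
    (2,4) via y @ 1.5704
    (2,5) via y @ 2.7251
    (3,5) via x @ 3.1600  # hit
  → r_2 = 3.1600
beam 3: φ=45°, α=150°
  direction (-0.8660, 0.5000); cell (1,2); t to first gridline: x 0.4850, y 0.7200 (then +1.1547 / +2.0000)
    (0,2) via x @ 0.4850  # hit
  → r_3 = 0.4850
beam 4: φ=135°, α=240°
  direction (-0.5000, -0.8660); cell (1,2); t to first gridline: x 0.8400, y 0.7390 (then +2.0000 / +1.1547)
    (1,1) via y @ 0.7390
    (0,1) via x @ 0.8400  # hit
  → r_4 = 0.8400

ranges = [0.6697, 3.1600, 0.4850, 0.8400]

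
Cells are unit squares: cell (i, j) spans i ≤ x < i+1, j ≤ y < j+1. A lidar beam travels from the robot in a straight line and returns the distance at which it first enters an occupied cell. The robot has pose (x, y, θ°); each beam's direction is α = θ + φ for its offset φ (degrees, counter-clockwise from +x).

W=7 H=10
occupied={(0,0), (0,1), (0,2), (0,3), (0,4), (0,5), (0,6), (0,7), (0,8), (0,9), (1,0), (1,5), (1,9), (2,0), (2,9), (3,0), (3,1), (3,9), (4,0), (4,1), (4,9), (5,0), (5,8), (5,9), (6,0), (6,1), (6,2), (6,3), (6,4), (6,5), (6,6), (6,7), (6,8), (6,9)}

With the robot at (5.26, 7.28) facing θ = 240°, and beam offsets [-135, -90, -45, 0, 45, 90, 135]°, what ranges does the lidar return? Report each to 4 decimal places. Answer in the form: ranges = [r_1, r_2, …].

ranges = [0.7454, 3.4400, 4.4103, 7.2515, 2.8591, 0.8545, 0.7661]

beam 1: φ=-135°, α=105°
  dir = (cos 105°, sin 105°) = (-0.2588, 0.9659); from cell (5,7)
  next x-line at t=1.0046, next y-line at t=0.7454; Δt_x=3.8637, Δt_y=1.0353
    y: enter (5,8) at t=0.7454 ← occupied
  → r_1 = 0.7454
beam 2: φ=-90°, α=150°
  dir = (cos 150°, sin 150°) = (-0.8660, 0.5000); from cell (5,7)
  next x-line at t=0.3002, next y-line at t=1.4400; Δt_x=1.1547, Δt_y=2.0000
    x: enter (4,7) at t=0.3002
    y: enter (4,8) at t=1.4400
    x: enter (3,8) at t=1.4549
    x: enter (2,8) at t=2.6096
    y: enter (2,9) at t=3.4400 ← occupied
  → r_2 = 3.4400
beam 3: φ=-45°, α=195°
  dir = (cos 195°, sin 195°) = (-0.9659, -0.2588); from cell (5,7)
  next x-line at t=0.2692, next y-line at t=1.0818; Δt_x=1.0353, Δt_y=3.8637
    x: enter (4,7) at t=0.2692
    y: enter (4,6) at t=1.0818
    x: enter (3,6) at t=1.3044
    x: enter (2,6) at t=2.3397
    x: enter (1,6) at t=3.3750
    x: enter (0,6) at t=4.4103 ← occupied
  → r_3 = 4.4103
beam 4: φ=0°, α=240°
  dir = (cos 240°, sin 240°) = (-0.5000, -0.8660); from cell (5,7)
  next x-line at t=0.5200, next y-line at t=0.3233; Δt_x=2.0000, Δt_y=1.1547
    y: enter (5,6) at t=0.3233
    x: enter (4,6) at t=0.5200
    y: enter (4,5) at t=1.4780
    x: enter (3,5) at t=2.5200
    y: enter (3,4) at t=2.6327
    y: enter (3,3) at t=3.7874
    x: enter (2,3) at t=4.5200
    y: enter (2,2) at t=4.9421
    y: enter (2,1) at t=6.0968
    x: enter (1,1) at t=6.5200
    y: enter (1,0) at t=7.2515 ← occupied
  → r_4 = 7.2515
beam 5: φ=45°, α=285°
  dir = (cos 285°, sin 285°) = (0.2588, -0.9659); from cell (5,7)
  next x-line at t=2.8591, next y-line at t=0.2899; Δt_x=3.8637, Δt_y=1.0353
    y: enter (5,6) at t=0.2899
    y: enter (5,5) at t=1.3252
    y: enter (5,4) at t=2.3604
    x: enter (6,4) at t=2.8591 ← occupied
  → r_5 = 2.8591
beam 6: φ=90°, α=330°
  dir = (cos 330°, sin 330°) = (0.8660, -0.5000); from cell (5,7)
  next x-line at t=0.8545, next y-line at t=0.5600; Δt_x=1.1547, Δt_y=2.0000
    y: enter (5,6) at t=0.5600
    x: enter (6,6) at t=0.8545 ← occupied
  → r_6 = 0.8545
beam 7: φ=135°, α=15°
  dir = (cos 15°, sin 15°) = (0.9659, 0.2588); from cell (5,7)
  next x-line at t=0.7661, next y-line at t=2.7819; Δt_x=1.0353, Δt_y=3.8637
    x: enter (6,7) at t=0.7661 ← occupied
  → r_7 = 0.7661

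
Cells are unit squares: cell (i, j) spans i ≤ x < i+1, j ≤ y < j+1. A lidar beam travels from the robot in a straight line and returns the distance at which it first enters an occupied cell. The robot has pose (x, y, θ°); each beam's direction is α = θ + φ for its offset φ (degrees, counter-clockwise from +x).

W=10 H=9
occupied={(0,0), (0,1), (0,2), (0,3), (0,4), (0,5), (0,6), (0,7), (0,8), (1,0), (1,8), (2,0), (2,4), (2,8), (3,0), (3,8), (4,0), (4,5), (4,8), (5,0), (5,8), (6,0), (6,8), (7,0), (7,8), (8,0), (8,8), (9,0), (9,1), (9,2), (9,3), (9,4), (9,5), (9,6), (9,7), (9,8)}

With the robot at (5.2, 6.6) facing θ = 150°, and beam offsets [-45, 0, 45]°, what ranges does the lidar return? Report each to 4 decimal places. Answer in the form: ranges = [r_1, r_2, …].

ranges = [1.4494, 2.8000, 4.3482]

beam 1: φ=-45°, α=105°
  d=(-0.2588,0.9659)  start (5,6)  tX=0.7727 tY=0.4141  stride 1/|dx|=3.8637 1/|dy|=1.0353
    cross y-line → (5,7), t=0.4141
    cross x-line → (4,7), t=0.7727
    cross y-line → (4,8), t=1.4494 (wall)
  → r_1 = 1.4494
beam 2: φ=0°, α=150°
  d=(-0.8660,0.5000)  start (5,6)  tX=0.2309 tY=0.8000  stride 1/|dx|=1.1547 1/|dy|=2.0000
    cross x-line → (4,6), t=0.2309
    cross y-line → (4,7), t=0.8000
    cross x-line → (3,7), t=1.3856
    cross x-line → (2,7), t=2.5403
    cross y-line → (2,8), t=2.8000 (wall)
  → r_2 = 2.8000
beam 3: φ=45°, α=195°
  d=(-0.9659,-0.2588)  start (5,6)  tX=0.2071 tY=2.3182  stride 1/|dx|=1.0353 1/|dy|=3.8637
    cross x-line → (4,6), t=0.2071
    cross x-line → (3,6), t=1.2423
    cross x-line → (2,6), t=2.2776
    cross y-line → (2,5), t=2.3182
    cross x-line → (1,5), t=3.3129
    cross x-line → (0,5), t=4.3482 (wall)
  → r_3 = 4.3482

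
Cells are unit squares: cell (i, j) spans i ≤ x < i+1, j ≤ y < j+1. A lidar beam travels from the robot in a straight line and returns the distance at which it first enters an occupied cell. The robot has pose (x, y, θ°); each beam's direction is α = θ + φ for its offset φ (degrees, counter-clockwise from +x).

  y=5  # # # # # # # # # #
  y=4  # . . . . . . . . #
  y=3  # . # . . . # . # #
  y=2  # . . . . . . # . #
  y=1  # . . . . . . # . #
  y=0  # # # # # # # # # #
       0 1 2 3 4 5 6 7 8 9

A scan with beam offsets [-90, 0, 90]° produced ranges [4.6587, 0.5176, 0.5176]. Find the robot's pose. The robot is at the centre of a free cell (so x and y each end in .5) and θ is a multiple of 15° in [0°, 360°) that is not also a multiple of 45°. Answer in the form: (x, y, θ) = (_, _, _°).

The pose lattice has 27·16 = 432 candidates. Test each by forward raycasting.
  (4.5, 1.5, 345°): beam 1 = 0.5176 ≠ 4.6587 ✗
  (1.5, 2.5, 60°): beam 1 = 3.0000 ≠ 4.6587 ✗
  (5.5, 2.5, 15°): beam 1 = 1.5529 ≠ 4.6587 ✗
  (7.5, 3.5, 195°): beam 1 = 1.5529 ≠ 4.6587 ✗
  (8.5, 1.5, 165°): beam 1 = 1.5529 ≠ 4.6587 ✗
  …
  (1.5, 4.5, 75°): r_1=4.6587, r_2=0.5176, r_3=0.5176 — all match ✓
Unique over the lattice → pose = (1.5, 4.5, 75°).

(x, y, θ) = (1.5, 4.5, 75°)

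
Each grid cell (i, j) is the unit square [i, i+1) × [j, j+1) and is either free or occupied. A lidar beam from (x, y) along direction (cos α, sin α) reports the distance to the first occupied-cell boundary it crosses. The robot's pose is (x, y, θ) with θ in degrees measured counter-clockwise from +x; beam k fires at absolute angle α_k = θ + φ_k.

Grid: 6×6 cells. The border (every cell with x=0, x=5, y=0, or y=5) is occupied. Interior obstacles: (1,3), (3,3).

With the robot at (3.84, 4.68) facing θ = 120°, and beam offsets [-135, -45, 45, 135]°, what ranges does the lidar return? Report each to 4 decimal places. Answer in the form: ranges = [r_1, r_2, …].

beam 1: φ=-135°, α=345°
  direction (0.9659, -0.2588); cell (3,4); t to first gridline: x 0.1656, y 2.6273 (then +1.0353 / +3.8637)
    (4,4) via x @ 0.1656
    (5,4) via x @ 1.2009  # hit
  → r_1 = 1.2009
beam 2: φ=-45°, α=75°
  direction (0.2588, 0.9659); cell (3,4); t to first gridline: x 0.6182, y 0.3313 (then +3.8637 / +1.0353)
    (3,5) via y @ 0.3313  # hit
  → r_2 = 0.3313
beam 3: φ=45°, α=165°
  direction (-0.9659, 0.2588); cell (3,4); t to first gridline: x 0.8696, y 1.2364 (then +1.0353 / +3.8637)
    (2,4) via x @ 0.8696
    (2,5) via y @ 1.2364  # hit
  → r_3 = 1.2364
beam 4: φ=135°, α=255°
  direction (-0.2588, -0.9659); cell (3,4); t to first gridline: x 3.2455, y 0.7040 (then +3.8637 / +1.0353)
    (3,3) via y @ 0.7040  # hit
  → r_4 = 0.7040

ranges = [1.2009, 0.3313, 1.2364, 0.7040]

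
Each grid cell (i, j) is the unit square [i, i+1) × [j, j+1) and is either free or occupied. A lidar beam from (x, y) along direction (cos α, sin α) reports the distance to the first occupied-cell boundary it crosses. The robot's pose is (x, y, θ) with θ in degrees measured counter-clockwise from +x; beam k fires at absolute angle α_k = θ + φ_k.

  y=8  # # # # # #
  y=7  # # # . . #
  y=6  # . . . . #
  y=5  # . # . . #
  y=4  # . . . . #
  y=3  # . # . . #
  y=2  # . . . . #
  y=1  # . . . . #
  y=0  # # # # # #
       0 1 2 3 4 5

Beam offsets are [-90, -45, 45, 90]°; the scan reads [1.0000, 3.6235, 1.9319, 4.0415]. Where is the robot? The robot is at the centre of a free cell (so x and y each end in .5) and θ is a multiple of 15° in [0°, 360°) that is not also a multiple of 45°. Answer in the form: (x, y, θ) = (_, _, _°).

(x, y, θ) = (4.5, 4.5, 150°)

Enumerate (i+0.5, j+0.5, θ) over the 24 free cells and 16 admissible headings. For each, cast all 4 beams and compare to the given ranges.
  (3.5, 1.5, 195°): beam 1 = 1.9319 ≠ 1.0000 ✗
  (1.5, 6.5, 210°): beam 1 = 0.5774 ≠ 1.0000 ✗
  (3.5, 7.5, 165°): beam 1 = 0.5176 ≠ 1.0000 ✗
  (2.5, 1.5, 75°): beam 1 = 1.9319 ≠ 1.0000 ✗
  …
  (4.5, 4.5, 150°): r_1=1.0000, r_2=3.6235, r_3=1.9319, r_4=4.0415 — all match ✓
Unique over the lattice → pose = (4.5, 4.5, 150°).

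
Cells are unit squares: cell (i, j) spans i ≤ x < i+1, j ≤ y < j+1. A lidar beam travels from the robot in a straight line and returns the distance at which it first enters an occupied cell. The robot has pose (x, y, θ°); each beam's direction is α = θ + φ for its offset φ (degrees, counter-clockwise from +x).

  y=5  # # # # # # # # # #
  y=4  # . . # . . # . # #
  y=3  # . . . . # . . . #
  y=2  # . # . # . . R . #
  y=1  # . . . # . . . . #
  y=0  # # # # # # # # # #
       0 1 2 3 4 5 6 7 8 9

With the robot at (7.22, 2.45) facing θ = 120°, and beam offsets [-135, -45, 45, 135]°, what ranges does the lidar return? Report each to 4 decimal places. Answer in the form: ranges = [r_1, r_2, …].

ranges = [1.8428, 2.6400, 2.1250, 1.5012]

beam 1: φ=-135°, α=345°
  direction (0.9659, -0.2588); cell (7,2); t to first gridline: x 0.8075, y 1.7387 (then +1.0353 / +3.8637)
    (8,2) via x @ 0.8075
    (8,1) via y @ 1.7387
    (9,1) via x @ 1.8428  # hit
  → r_1 = 1.8428
beam 2: φ=-45°, α=75°
  direction (0.2588, 0.9659); cell (7,2); t to first gridline: x 3.0137, y 0.5694 (then +3.8637 / +1.0353)
    (7,3) via y @ 0.5694
    (7,4) via y @ 1.6047
    (7,5) via y @ 2.6400  # hit
  → r_2 = 2.6400
beam 3: φ=45°, α=165°
  direction (-0.9659, 0.2588); cell (7,2); t to first gridline: x 0.2278, y 2.1250 (then +1.0353 / +3.8637)
    (6,2) via x @ 0.2278
    (5,2) via x @ 1.2630
    (5,3) via y @ 2.1250  # hit
  → r_3 = 2.1250
beam 4: φ=135°, α=255°
  direction (-0.2588, -0.9659); cell (7,2); t to first gridline: x 0.8500, y 0.4659 (then +3.8637 / +1.0353)
    (7,1) via y @ 0.4659
    (6,1) via x @ 0.8500
    (6,0) via y @ 1.5012  # hit
  → r_4 = 1.5012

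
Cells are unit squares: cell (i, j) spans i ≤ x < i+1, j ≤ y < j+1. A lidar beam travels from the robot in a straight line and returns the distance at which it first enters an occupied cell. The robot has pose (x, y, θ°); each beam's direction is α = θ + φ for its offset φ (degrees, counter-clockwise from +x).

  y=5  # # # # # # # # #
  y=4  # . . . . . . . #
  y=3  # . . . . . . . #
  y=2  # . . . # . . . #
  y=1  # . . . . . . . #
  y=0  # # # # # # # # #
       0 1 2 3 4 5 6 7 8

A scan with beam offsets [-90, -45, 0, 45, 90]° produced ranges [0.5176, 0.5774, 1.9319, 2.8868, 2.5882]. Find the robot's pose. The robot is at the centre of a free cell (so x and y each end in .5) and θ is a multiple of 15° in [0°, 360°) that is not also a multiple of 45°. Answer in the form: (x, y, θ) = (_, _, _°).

The pose lattice has 27·16 = 432 candidates. Test each by forward raycasting.
  (1.5, 3.5, 30°): beam 1 = 2.8868 ≠ 0.5176 ✗
  (1.5, 1.5, 300°): beam 1 = 0.5774 ≠ 0.5176 ✗
  (1.5, 1.5, 210°): beam 1 = 1.0000 ≠ 0.5176 ✗
  …
  (1.5, 3.5, 255°): r_1=0.5176, r_2=0.5774, r_3=1.9319, r_4=2.8868, r_5=2.5882 — all match ✓
No second candidate reproduces the full scan.

(x, y, θ) = (1.5, 3.5, 255°)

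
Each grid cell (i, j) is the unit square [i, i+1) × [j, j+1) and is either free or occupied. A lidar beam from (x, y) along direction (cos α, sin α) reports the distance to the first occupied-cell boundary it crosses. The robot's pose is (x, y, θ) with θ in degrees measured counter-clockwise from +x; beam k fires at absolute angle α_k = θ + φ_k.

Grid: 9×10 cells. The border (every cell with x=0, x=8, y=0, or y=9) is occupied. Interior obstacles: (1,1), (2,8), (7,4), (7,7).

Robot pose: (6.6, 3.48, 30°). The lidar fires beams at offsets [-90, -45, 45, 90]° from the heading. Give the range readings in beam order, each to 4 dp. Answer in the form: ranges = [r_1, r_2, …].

beam 1: φ=-90°, α=300°
  d=(0.5000,-0.8660)  start (6,3)  tX=0.8000 tY=0.5543  stride 1/|dx|=2.0000 1/|dy|=1.1547
    cross y-line → (6,2), t=0.5543
    cross x-line → (7,2), t=0.8000
    cross y-line → (7,1), t=1.7090
    cross x-line → (8,1), t=2.8000 (wall)
  → r_1 = 2.8000
beam 2: φ=-45°, α=345°
  d=(0.9659,-0.2588)  start (6,3)  tX=0.4141 tY=1.8546  stride 1/|dx|=1.0353 1/|dy|=3.8637
    cross x-line → (7,3), t=0.4141
    cross x-line → (8,3), t=1.4494 (wall)
  → r_2 = 1.4494
beam 3: φ=45°, α=75°
  d=(0.2588,0.9659)  start (6,3)  tX=1.5455 tY=0.5383  stride 1/|dx|=3.8637 1/|dy|=1.0353
    cross y-line → (6,4), t=0.5383
    cross x-line → (7,4), t=1.5455 (wall)
  → r_3 = 1.5455
beam 4: φ=90°, α=120°
  d=(-0.5000,0.8660)  start (6,3)  tX=1.2000 tY=0.6004  stride 1/|dx|=2.0000 1/|dy|=1.1547
    cross y-line → (6,4), t=0.6004
    cross x-line → (5,4), t=1.2000
    cross y-line → (5,5), t=1.7551
    cross y-line → (5,6), t=2.9098
    cross x-line → (4,6), t=3.2000
    cross y-line → (4,7), t=4.0645
    cross x-line → (3,7), t=5.2000
    cross y-line → (3,8), t=5.2192
    cross y-line → (3,9), t=6.3739 (wall)
  → r_4 = 6.3739

ranges = [2.8000, 1.4494, 1.5455, 6.3739]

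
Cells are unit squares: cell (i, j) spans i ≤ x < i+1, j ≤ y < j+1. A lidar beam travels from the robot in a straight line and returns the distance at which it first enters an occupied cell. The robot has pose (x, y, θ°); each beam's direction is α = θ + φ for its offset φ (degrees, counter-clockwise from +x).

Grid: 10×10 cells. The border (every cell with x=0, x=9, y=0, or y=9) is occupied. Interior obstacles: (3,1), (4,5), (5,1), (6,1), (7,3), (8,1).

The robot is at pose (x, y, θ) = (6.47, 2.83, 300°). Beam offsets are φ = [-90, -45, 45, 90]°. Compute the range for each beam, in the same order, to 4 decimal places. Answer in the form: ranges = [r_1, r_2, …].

beam 1: φ=-90°, α=210°
  direction (-0.8660, -0.5000); cell (6,2); t to first gridline: x 0.5427, y 1.6600 (then +1.1547 / +2.0000)
    (5,2) via x @ 0.5427
    (5,1) via y @ 1.6600  # hit
  → r_1 = 1.6600
beam 2: φ=-45°, α=255°
  direction (-0.2588, -0.9659); cell (6,2); t to first gridline: x 1.8159, y 0.8593 (then +3.8637 / +1.0353)
    (6,1) via y @ 0.8593  # hit
  → r_2 = 0.8593
beam 3: φ=45°, α=345°
  direction (0.9659, -0.2588); cell (6,2); t to first gridline: x 0.5487, y 3.2069 (then +1.0353 / +3.8637)
    (7,2) via x @ 0.5487
    (8,2) via x @ 1.5840
    (9,2) via x @ 2.6192  # hit
  → r_3 = 2.6192
beam 4: φ=90°, α=30°
  direction (0.8660, 0.5000); cell (6,2); t to first gridline: x 0.6120, y 0.3400 (then +1.1547 / +2.0000)
    (6,3) via y @ 0.3400
    (7,3) via x @ 0.6120  # hit
  → r_4 = 0.6120

ranges = [1.6600, 0.8593, 2.6192, 0.6120]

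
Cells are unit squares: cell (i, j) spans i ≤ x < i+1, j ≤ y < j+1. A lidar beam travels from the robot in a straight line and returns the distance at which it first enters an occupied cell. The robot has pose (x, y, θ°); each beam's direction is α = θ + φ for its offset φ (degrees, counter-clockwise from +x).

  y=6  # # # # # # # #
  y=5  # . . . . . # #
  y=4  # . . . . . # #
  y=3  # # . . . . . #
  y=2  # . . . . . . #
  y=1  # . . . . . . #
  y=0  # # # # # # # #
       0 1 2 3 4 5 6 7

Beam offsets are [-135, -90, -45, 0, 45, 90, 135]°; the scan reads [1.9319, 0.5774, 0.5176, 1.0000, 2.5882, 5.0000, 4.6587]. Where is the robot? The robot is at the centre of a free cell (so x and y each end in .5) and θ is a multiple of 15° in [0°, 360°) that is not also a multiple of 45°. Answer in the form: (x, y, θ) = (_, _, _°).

(x, y, θ) = (3.5, 5.5, 150°)

Candidates: 27 free-cell centres × 16 headings = 432 poses. Raycast each; keep the one whose scan matches to 4 dp.
  (3.5, 3.5, 255°): beam 1 = 2.8868 ≠ 1.9319 ✗
  (5.5, 3.5, 75°): beam 1 = 2.8868 ≠ 1.9319 ✗
  (2.5, 3.5, 105°): beam 1 = 5.0000 ≠ 1.9319 ✗
  …
  (3.5, 5.5, 150°): r_1=1.9319, r_2=0.5774, r_3=0.5176, r_4=1.0000, r_5=2.5882, r_6=5.0000, r_7=4.6587 — all match ✓
No second candidate reproduces the full scan.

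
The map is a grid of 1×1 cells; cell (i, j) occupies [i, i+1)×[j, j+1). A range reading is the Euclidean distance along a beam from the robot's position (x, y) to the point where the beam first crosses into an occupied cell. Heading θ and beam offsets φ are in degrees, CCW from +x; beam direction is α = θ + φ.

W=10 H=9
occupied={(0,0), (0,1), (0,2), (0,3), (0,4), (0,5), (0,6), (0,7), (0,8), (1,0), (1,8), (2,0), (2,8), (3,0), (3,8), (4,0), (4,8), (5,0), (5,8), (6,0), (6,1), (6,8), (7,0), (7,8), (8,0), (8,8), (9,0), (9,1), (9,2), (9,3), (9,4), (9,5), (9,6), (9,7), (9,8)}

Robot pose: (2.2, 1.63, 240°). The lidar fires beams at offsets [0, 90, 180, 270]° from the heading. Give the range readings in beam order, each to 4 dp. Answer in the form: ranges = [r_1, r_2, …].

ranges = [0.7275, 1.2600, 7.3554, 1.3856]

beam 1: φ=0°, α=240°
  cosα=-0.5000 sinα=-0.8660 | (2,1) | tMaxX 0.4000 tMaxY 0.7275 | tΔX 2.0000 tΔY 1.1547
    t=0.4000 [x] (1,1)
    t=0.7275 [y] (1,0) — stop
  → r_1 = 0.7275
beam 2: φ=90°, α=330°
  cosα=0.8660 sinα=-0.5000 | (2,1) | tMaxX 0.9238 tMaxY 1.2600 | tΔX 1.1547 tΔY 2.0000
    t=0.9238 [x] (3,1)
    t=1.2600 [y] (3,0) — stop
  → r_2 = 1.2600
beam 3: φ=180°, α=60°
  cosα=0.5000 sinα=0.8660 | (2,1) | tMaxX 1.6000 tMaxY 0.4272 | tΔX 2.0000 tΔY 1.1547
    t=0.4272 [y] (2,2)
    t=1.5819 [y] (2,3)
    t=1.6000 [x] (3,3)
    t=2.7366 [y] (3,4)
    t=3.6000 [x] (4,4)
    t=3.8913 [y] (4,5)
    t=5.0460 [y] (4,6)
    t=5.6000 [x] (5,6)
    t=6.2007 [y] (5,7)
    t=7.3554 [y] (5,8) — stop
  → r_3 = 7.3554
beam 4: φ=270°, α=150°
  cosα=-0.8660 sinα=0.5000 | (2,1) | tMaxX 0.2309 tMaxY 0.7400 | tΔX 1.1547 tΔY 2.0000
    t=0.2309 [x] (1,1)
    t=0.7400 [y] (1,2)
    t=1.3856 [x] (0,2) — stop
  → r_4 = 1.3856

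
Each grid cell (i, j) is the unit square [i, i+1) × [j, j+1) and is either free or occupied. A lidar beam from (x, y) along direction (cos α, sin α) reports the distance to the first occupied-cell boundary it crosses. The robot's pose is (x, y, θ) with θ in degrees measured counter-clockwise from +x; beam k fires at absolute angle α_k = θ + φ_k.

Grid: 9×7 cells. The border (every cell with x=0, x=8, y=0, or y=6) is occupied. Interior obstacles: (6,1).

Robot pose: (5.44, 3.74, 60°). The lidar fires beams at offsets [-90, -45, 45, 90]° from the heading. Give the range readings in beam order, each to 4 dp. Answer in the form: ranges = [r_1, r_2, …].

ranges = [2.9560, 2.6503, 2.3397, 4.5200]

beam 1: φ=-90°, α=330°
  cosα=0.8660 sinα=-0.5000 | (5,3) | tMaxX 0.6466 tMaxY 1.4800 | tΔX 1.1547 tΔY 2.0000
    t=0.6466 [x] (6,3)
    t=1.4800 [y] (6,2)
    t=1.8013 [x] (7,2)
    t=2.9560 [x] (8,2) — stop
  → r_1 = 2.9560
beam 2: φ=-45°, α=15°
  cosα=0.9659 sinα=0.2588 | (5,3) | tMaxX 0.5798 tMaxY 1.0046 | tΔX 1.0353 tΔY 3.8637
    t=0.5798 [x] (6,3)
    t=1.0046 [y] (6,4)
    t=1.6150 [x] (7,4)
    t=2.6503 [x] (8,4) — stop
  → r_2 = 2.6503
beam 3: φ=45°, α=105°
  cosα=-0.2588 sinα=0.9659 | (5,3) | tMaxX 1.7000 tMaxY 0.2692 | tΔX 3.8637 tΔY 1.0353
    t=0.2692 [y] (5,4)
    t=1.3044 [y] (5,5)
    t=1.7000 [x] (4,5)
    t=2.3397 [y] (4,6) — stop
  → r_3 = 2.3397
beam 4: φ=90°, α=150°
  cosα=-0.8660 sinα=0.5000 | (5,3) | tMaxX 0.5081 tMaxY 0.5200 | tΔX 1.1547 tΔY 2.0000
    t=0.5081 [x] (4,3)
    t=0.5200 [y] (4,4)
    t=1.6628 [x] (3,4)
    t=2.5200 [y] (3,5)
    t=2.8175 [x] (2,5)
    t=3.9722 [x] (1,5)
    t=4.5200 [y] (1,6) — stop
  → r_4 = 4.5200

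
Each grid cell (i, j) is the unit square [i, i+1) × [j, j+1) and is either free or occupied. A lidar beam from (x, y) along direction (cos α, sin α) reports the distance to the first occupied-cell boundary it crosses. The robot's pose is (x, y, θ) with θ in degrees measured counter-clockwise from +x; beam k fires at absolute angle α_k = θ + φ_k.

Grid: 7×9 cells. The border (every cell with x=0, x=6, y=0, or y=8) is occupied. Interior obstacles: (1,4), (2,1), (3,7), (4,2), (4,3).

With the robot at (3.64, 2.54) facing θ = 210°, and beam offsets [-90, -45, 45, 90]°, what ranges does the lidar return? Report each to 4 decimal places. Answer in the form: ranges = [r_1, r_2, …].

beam 1: φ=-90°, α=120°
  cosα=-0.5000 sinα=0.8660 | (3,2) | tMaxX 1.2800 tMaxY 0.5312 | tΔX 2.0000 tΔY 1.1547
    t=0.5312 [y] (3,3)
    t=1.2800 [x] (2,3)
    t=1.6859 [y] (2,4)
    t=2.8406 [y] (2,5)
    t=3.2800 [x] (1,5)
    t=3.9953 [y] (1,6)
    t=5.1500 [y] (1,7)
    t=5.2800 [x] (0,7) — stop
  → r_1 = 5.2800
beam 2: φ=-45°, α=165°
  cosα=-0.9659 sinα=0.2588 | (3,2) | tMaxX 0.6626 tMaxY 1.7773 | tΔX 1.0353 tΔY 3.8637
    t=0.6626 [x] (2,2)
    t=1.6979 [x] (1,2)
    t=1.7773 [y] (1,3)
    t=2.7331 [x] (0,3) — stop
  → r_2 = 2.7331
beam 3: φ=45°, α=255°
  cosα=-0.2588 sinα=-0.9659 | (3,2) | tMaxX 2.4728 tMaxY 0.5590 | tΔX 3.8637 tΔY 1.0353
    t=0.5590 [y] (3,1)
    t=1.5943 [y] (3,0) — stop
  → r_3 = 1.5943
beam 4: φ=90°, α=300°
  cosα=0.5000 sinα=-0.8660 | (3,2) | tMaxX 0.7200 tMaxY 0.6235 | tΔX 2.0000 tΔY 1.1547
    t=0.6235 [y] (3,1)
    t=0.7200 [x] (4,1)
    t=1.7782 [y] (4,0) — stop
  → r_4 = 1.7782

ranges = [5.2800, 2.7331, 1.5943, 1.7782]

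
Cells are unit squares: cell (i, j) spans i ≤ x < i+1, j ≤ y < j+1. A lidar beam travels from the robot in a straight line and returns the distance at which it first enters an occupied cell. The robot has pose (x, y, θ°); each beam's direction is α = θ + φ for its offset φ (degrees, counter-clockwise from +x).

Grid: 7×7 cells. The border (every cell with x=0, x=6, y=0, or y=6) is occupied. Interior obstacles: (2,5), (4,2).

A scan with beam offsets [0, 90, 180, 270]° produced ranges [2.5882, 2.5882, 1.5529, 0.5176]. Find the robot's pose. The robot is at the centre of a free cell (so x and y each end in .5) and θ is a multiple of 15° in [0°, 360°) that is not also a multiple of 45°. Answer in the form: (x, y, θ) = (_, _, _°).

The pose lattice has 23·16 = 368 candidates. Test each by forward raycasting.
  (2.5, 1.5, 120°): beam 1 = 3.0000 ≠ 2.5882 ✗
  (3.5, 2.5, 75°): beam 1 = 3.6235 ≠ 2.5882 ✗
  (3.5, 5.5, 15°): beam 1 = 1.9319 ≠ 2.5882 ✗
  (2.5, 1.5, 210°): beam 1 = 1.0000 ≠ 2.5882 ✗
  …
  (3.5, 2.5, 105°): r_1=2.5882, r_2=2.5882, r_3=1.5529, r_4=0.5176 — all match ✓
No second candidate reproduces the full scan.

(x, y, θ) = (3.5, 2.5, 105°)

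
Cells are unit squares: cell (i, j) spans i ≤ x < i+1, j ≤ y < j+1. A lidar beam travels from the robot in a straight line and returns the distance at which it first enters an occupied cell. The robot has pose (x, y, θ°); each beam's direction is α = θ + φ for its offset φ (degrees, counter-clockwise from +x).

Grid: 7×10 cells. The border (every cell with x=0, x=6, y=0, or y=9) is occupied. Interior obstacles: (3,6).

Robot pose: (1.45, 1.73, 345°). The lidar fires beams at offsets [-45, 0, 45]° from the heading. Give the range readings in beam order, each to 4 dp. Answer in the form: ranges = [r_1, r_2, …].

beam 1: φ=-45°, α=300°
  dir = (cos 300°, sin 300°) = (0.5000, -0.8660); from cell (1,1)
  next x-line at t=1.1000, next y-line at t=0.8429; Δt_x=2.0000, Δt_y=1.1547
    y: enter (1,0) at t=0.8429 ← occupied
  → r_1 = 0.8429
beam 2: φ=0°, α=345°
  dir = (cos 345°, sin 345°) = (0.9659, -0.2588); from cell (1,1)
  next x-line at t=0.5694, next y-line at t=2.8205; Δt_x=1.0353, Δt_y=3.8637
    x: enter (2,1) at t=0.5694
    x: enter (3,1) at t=1.6047
    x: enter (4,1) at t=2.6400
    y: enter (4,0) at t=2.8205 ← occupied
  → r_2 = 2.8205
beam 3: φ=45°, α=30°
  dir = (cos 30°, sin 30°) = (0.8660, 0.5000); from cell (1,1)
  next x-line at t=0.6351, next y-line at t=0.5400; Δt_x=1.1547, Δt_y=2.0000
    y: enter (1,2) at t=0.5400
    x: enter (2,2) at t=0.6351
    x: enter (3,2) at t=1.7898
    y: enter (3,3) at t=2.5400
    x: enter (4,3) at t=2.9445
    x: enter (5,3) at t=4.0992
    y: enter (5,4) at t=4.5400
    x: enter (6,4) at t=5.2539 ← occupied
  → r_3 = 5.2539

ranges = [0.8429, 2.8205, 5.2539]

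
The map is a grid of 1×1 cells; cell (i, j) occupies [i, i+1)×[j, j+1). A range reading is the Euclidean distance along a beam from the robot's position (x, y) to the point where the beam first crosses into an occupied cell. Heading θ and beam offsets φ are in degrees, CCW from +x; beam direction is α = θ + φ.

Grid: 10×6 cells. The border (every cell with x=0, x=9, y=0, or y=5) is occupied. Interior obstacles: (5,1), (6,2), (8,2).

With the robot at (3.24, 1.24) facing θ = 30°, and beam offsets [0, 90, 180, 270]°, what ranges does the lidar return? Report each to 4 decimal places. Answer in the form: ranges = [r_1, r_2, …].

ranges = [3.1870, 4.3417, 0.4800, 0.2771]

beam 1: φ=0°, α=30°
  d=(0.8660,0.5000)  start (3,1)  tX=0.8776 tY=1.5200  stride 1/|dx|=1.1547 1/|dy|=2.0000
    cross x-line → (4,1), t=0.8776
    cross y-line → (4,2), t=1.5200
    cross x-line → (5,2), t=2.0323
    cross x-line → (6,2), t=3.1870 (wall)
  → r_1 = 3.1870
beam 2: φ=90°, α=120°
  d=(-0.5000,0.8660)  start (3,1)  tX=0.4800 tY=0.8776  stride 1/|dx|=2.0000 1/|dy|=1.1547
    cross x-line → (2,1), t=0.4800
    cross y-line → (2,2), t=0.8776
    cross y-line → (2,3), t=2.0323
    cross x-line → (1,3), t=2.4800
    cross y-line → (1,4), t=3.1870
    cross y-line → (1,5), t=4.3417 (wall)
  → r_2 = 4.3417
beam 3: φ=180°, α=210°
  d=(-0.8660,-0.5000)  start (3,1)  tX=0.2771 tY=0.4800  stride 1/|dx|=1.1547 1/|dy|=2.0000
    cross x-line → (2,1), t=0.2771
    cross y-line → (2,0), t=0.4800 (wall)
  → r_3 = 0.4800
beam 4: φ=270°, α=300°
  d=(0.5000,-0.8660)  start (3,1)  tX=1.5200 tY=0.2771  stride 1/|dx|=2.0000 1/|dy|=1.1547
    cross y-line → (3,0), t=0.2771 (wall)
  → r_4 = 0.2771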